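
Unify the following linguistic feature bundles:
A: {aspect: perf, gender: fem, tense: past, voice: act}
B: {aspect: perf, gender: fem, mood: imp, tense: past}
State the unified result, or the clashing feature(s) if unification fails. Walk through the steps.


Compare features:
aspect: A=perf vs B=perf -> unified: perf
gender: A=fem vs B=fem -> unified: fem
mood: A=_ vs B=imp -> unified: imp
tense: A=past vs B=past -> unified: past
voice: A=act vs B=_ -> unified: act
No clashes found.

Unified: {aspect: perf, gender: fem, mood: imp, tense: past, voice: act}


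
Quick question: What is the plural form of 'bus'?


Apply rule: Add -es (sibilant/fricative ending). 'bus' becomes 'buses'.

buses


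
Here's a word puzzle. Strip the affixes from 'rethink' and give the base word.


Remove prefix 're' from 'rethink' to get root 'think'.

think


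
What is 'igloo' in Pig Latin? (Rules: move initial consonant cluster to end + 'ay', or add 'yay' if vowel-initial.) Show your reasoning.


'igloo' starts with a vowel, so add 'yay': 'iglooyay'.

iglooyay


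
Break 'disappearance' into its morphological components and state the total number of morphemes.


Step 1: Identify prefix: 'dis' (meaning: not/apart)
Step 2: Identify root: 'appear'
Step 3: Identify suffix(es): 'ance'
Decomposition: dis- (prefix: not/apart) + appear (root) + -ance (suffix: state/act)
Total morphemes: 3

3 morphemes (dis- (prefix: not/apart) + appear (root) + -ance (suffix: state/act))


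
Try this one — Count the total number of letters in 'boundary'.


Spell out 'boundary' and number each letter: b(1), o(2), u(3), n(4), d(5), a(6), r(7), y(8). Total: 8 letters.

8


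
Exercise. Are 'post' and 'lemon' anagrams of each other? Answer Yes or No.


Sorted letters of 'post': 'opst'
Sorted letters of 'lemon': 'elmno'
They do not match.

No


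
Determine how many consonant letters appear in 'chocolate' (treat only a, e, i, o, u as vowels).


Consonants in 'chocolate': c, h, c, l, t = 5 consonants.

5


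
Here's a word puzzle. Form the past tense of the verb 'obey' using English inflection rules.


Apply rule: Add -ed. 'obey' becomes 'obeyed'.

obeyed


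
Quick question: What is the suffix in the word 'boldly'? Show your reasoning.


The word 'boldly' = 'bold' (root) + '-ly' (suffix). The suffix is '-ly'.

ly


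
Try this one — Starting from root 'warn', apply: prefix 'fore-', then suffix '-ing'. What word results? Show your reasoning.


Step 1: Add prefix 'fore-' to 'warn' = 'forewarn'
Step 2: Add suffix '-ing' to 'forewarn' = 'forewarning'

forewarning


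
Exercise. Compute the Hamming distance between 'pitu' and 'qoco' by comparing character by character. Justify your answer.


Alignment:
Position 1: 'p' vs 'q' = DIFFER
Position 2: 'i' vs 'o' = DIFFER
Position 3: 't' vs 'c' = DIFFER
Position 4: 'u' vs 'o' = DIFFER
Total differences: 4

4


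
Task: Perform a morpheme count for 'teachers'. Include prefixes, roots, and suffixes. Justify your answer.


Decomposition: teach (root) + -er (suffix) + -s (plural) = 3 morpheme(s)

3 morphemes


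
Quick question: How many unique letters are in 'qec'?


Unique letters in 'qec': {c, e, q} = 3 distinct letters.

3


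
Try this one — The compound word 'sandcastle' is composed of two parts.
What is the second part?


Split 'sandcastle' into 'sand' + 'castle'. The second part is 'castle'.

castle


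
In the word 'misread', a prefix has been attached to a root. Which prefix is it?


The word 'misread' = 'mis' (prefix) + 'read' (root). The prefix is 'mis'.

mis


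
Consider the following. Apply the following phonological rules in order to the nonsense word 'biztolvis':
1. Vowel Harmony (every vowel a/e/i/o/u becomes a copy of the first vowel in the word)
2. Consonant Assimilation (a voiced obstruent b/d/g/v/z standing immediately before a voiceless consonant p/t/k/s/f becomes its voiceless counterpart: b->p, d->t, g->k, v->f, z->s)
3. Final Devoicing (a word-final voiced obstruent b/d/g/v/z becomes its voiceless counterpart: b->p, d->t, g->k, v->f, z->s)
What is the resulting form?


Starting form: 'biztolvis'
Rule 1: Vowel Harmony: all vowels become 'i' (matching first vowel). 'biztolvis' -> 'biztilvis'
Rule 2: Consonant Assimilation: voiced obstruent before voiceless consonant becomes voiceless ('zt' -> 'st'). 'biztilvis' -> 'bistilvis'
Rule 3: Final Devoicing: final consonant 's' is not one of the voiced obstruents b/d/g/v/z. No change.
Final form: 'bistilvis'

bistilvis


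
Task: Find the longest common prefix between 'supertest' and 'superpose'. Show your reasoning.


Compare from the start: 5 characters match: 'super'. Mismatch at position 6: 't' vs 'p'.

super


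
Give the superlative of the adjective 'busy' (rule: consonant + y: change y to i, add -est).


Apply superlative formation (consonant + y: change y to i, add -est): 'busy' -> 'busiest'.

busiest


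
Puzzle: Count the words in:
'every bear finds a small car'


Split into words: every | bear | finds | a | small | car = 6 words.

6


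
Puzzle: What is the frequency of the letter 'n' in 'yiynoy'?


Letter 'n' in 'yiynoy': found at position(s) 4 = 1 occurrence(s).

1


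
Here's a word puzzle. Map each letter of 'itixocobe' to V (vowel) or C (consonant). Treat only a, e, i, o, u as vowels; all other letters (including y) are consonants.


Letter mapping: i = V, t = C, i = V, x = C, o = V, c = C, o = V, b = C, e = V.

VCVCVCVCV


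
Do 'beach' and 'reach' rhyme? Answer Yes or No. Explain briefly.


Rime (stressed vowel + following sounds) of 'beach': -each = /iːtʃ/
Rime of 'reach': -each = /iːtʃ/
/iːtʃ/ and /iːtʃ/ are the same ending sound, so the words rhyme.

Yes


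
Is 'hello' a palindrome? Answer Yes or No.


Forward: 'hello'
Reversed: 'olleh'
They differ.

No


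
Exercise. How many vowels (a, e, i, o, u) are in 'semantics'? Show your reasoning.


Vowels in 'semantics': e, a, i = 3 vowels.

3


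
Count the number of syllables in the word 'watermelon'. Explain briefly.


Break 'watermelon' into syllables: wa-ter-mel-on -> wa | ter | mel | on = 4 syllables

4 syllables


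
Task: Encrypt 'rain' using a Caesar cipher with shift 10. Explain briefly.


Shift each letter by 10: r -> b, a -> k, i -> s, n -> x. Result: 'bksx'.

bksx


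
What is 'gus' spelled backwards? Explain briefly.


Reverse 'gus' character by character: 'sug'.

sug


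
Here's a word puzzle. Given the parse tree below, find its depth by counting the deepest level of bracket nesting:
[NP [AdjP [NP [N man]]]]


Count bracket nesting levels:
'[' at pos 0: depth = 1
'[' at pos 4: depth = 2
'[' at pos 10: depth = 3
'[' at pos 14: depth = 4
Maximum depth reached: 4

4


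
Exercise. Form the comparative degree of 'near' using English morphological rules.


Apply comparative formation (add -er): 'near' -> 'nearer'.

nearer


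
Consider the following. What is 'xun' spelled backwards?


Reverse 'xun' character by character: 'nux'.

nux


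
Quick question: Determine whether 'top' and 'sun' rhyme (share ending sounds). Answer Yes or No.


Rime (stressed vowel + following sounds) of 'top': -op = /ɒp/
Rime of 'sun': -un = /ʌn/
/ɒp/ and /ʌn/ are different ending sounds, so the words do not rhyme.

No


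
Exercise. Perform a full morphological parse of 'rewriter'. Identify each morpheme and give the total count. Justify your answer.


Step 1: Identify prefix: 're' (meaning: again)
Step 2: Identify root: 'write'
Step 3: Identify suffix(es): 'er'
Decomposition: re- (prefix: again) + write (root) + -er (suffix: one who)
Total morphemes: 3

3 morphemes (re- (prefix: again) + write (root) + -er (suffix: one who))


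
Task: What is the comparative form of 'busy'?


Apply comparative formation (consonant + y: change y to i, add -er): 'busy' -> 'busier'.

busier


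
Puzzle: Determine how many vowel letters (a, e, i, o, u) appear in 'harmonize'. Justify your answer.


Vowels in 'harmonize': a, o, i, e = 4 vowels.

4


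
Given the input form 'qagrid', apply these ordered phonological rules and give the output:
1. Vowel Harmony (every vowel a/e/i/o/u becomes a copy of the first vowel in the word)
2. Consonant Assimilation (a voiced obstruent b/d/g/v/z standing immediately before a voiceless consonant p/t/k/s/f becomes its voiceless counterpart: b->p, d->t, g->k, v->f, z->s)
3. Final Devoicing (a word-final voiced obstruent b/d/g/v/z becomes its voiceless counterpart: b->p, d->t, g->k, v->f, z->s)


Starting form: 'qagrid'
Rule 1: Vowel Harmony: all vowels become 'a' (matching first vowel). 'qagrid' -> 'qagrad'
Rule 2: Consonant Assimilation: no voiced obstruent (b/d/g/v/z) stands immediately before a voiceless consonant (p/t/k/s/f). No change.
Rule 3: Final Devoicing: word-final voiced obstruent 'd' becomes voiceless 't'. 'qagrad' -> 'qagrat'
Final form: 'qagrat'

qagrat


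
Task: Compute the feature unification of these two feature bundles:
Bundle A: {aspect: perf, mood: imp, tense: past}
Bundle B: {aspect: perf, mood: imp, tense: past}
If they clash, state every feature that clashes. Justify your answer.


Compare features:
aspect: A=perf vs B=perf -> unified: perf
mood: A=imp vs B=imp -> unified: imp
tense: A=past vs B=past -> unified: past
No clashes found.

Unified: {aspect: perf, mood: imp, tense: past}


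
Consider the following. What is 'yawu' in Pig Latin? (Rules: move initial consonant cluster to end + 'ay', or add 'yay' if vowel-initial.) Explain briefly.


'yawu': move consonant cluster 'y' to end and add 'ay': 'awuyay'.

awuyay


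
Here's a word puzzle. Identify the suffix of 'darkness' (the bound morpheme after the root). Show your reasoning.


The word 'darkness' = 'dark' (root) + '-ness' (suffix). The suffix is '-ness'.

ness


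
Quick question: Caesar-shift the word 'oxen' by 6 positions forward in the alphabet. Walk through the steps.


Shift each letter by 6: o -> u, x -> d, e -> k, n -> t. Result: 'udkt'.

udkt


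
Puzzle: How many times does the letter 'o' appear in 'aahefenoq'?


Letter 'o' in 'aahefenoq': found at position(s) 8 = 1 occurrence(s).

1


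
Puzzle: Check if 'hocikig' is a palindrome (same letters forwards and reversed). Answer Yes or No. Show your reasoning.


Forward: 'hocikig'
Reversed: 'gikicoh'
They differ.

No


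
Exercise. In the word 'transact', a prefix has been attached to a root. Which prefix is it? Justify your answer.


The word 'transact' = 'trans' (prefix) + 'act' (root). The prefix is 'trans'.

trans


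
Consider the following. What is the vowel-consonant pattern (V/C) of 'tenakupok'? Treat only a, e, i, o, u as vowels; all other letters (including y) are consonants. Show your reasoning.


Letter mapping: t = C, e = V, n = C, a = V, k = C, u = V, p = C, o = V, k = C.

CVCVCVCVC


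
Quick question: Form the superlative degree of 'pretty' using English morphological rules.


Apply superlative formation (consonant + y: change y to i, add -est): 'pretty' -> 'prettiest'.

prettiest


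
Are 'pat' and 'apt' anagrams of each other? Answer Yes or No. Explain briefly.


Sorted letters of 'pat': 'apt'
Sorted letters of 'apt': 'apt'
They match.

Yes


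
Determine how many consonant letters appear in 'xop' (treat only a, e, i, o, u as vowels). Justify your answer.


Consonants in 'xop': x, p = 2 consonants.

2


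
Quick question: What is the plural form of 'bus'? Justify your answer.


Apply rule: Add -es (sibilant/fricative ending). 'bus' becomes 'buses'.

buses


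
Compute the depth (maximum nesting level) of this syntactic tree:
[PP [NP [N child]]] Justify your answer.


Count bracket nesting levels:
'[' at pos 0: depth = 1
'[' at pos 4: depth = 2
'[' at pos 8: depth = 3
Maximum depth reached: 3

3


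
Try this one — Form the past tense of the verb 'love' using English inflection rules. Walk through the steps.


Apply rule: Add -d (word ends in -e). 'love' becomes 'loved'.

loved


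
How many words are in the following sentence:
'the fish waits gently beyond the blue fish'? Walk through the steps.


Split into words: the | fish | waits | gently | beyond | the | blue | fish = 8 words.

8


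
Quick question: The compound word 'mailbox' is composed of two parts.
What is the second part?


Split 'mailbox' into 'mail' + 'box'. The second part is 'box'.

box


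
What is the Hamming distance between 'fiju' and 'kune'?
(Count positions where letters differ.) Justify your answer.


Alignment:
Position 1: 'f' vs 'k' = DIFFER
Position 2: 'i' vs 'u' = DIFFER
Position 3: 'j' vs 'n' = DIFFER
Position 4: 'u' vs 'e' = DIFFER
Total differences: 4

4


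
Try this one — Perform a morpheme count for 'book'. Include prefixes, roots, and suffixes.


Decomposition: book (free morpheme) = 1 morpheme(s)

1 morphemes


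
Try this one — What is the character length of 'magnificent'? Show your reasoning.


Spell out 'magnificent' and number each letter: m(1), a(2), g(3), n(4), i(5), f(6), i(7), c(8), e(9), n(10), t(11). Total: 11 letters.

11


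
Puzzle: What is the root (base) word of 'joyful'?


Remove suffix '-ful' from 'joyful' to get root 'joy'.

joy


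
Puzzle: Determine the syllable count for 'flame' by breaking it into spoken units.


Break 'flame' into syllables: flame -> flame = 1 syllable

1 syllable


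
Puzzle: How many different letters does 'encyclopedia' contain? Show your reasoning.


Unique letters in 'encyclopedia': {a, c, d, e, i, l, n, o, p, y} = 10 distinct letters.

10


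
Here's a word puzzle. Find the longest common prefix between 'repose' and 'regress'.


Compare from the start: 2 characters match: 're'. Mismatch at position 3: 'p' vs 'g'.

re


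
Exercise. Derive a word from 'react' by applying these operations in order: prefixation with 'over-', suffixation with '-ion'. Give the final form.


Step 1: Add prefix 'over-' to 'react' = 'overreact'
Step 2: Add suffix '-ion' to 'overreact' = 'overreaction'

overreaction


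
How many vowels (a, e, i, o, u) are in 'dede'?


Vowels in 'dede': e, e = 2 vowels.

2


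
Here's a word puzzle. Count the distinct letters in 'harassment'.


Unique letters in 'harassment': {a, e, h, m, n, r, s, t} = 8 distinct letters.

8


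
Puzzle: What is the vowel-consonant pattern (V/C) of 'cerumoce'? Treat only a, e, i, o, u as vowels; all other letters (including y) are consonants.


Letter mapping: c = C, e = V, r = C, u = V, m = C, o = V, c = C, e = V.

CVCVCVCV


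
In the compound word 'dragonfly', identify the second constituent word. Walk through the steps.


Split 'dragonfly' into 'dragon' + 'fly'. The second part is 'fly'.

fly


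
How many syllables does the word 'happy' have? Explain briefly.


Break 'happy' into syllables: hap-py -> hap | py = 2 syllables

2 syllables


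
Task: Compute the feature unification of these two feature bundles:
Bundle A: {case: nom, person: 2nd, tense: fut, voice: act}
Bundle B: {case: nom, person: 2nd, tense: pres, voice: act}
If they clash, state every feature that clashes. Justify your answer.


Compare features:
case: A=nom vs B=nom -> unified: nom
person: A=2nd vs B=2nd -> unified: 2nd
tense: A=fut vs B=pres -> CLASH
voice: A=act vs B=act -> unified: act
Clash detected on feature 'tense' (fut vs pres); unification fails.

CLASH on 'tense' (fut vs pres)


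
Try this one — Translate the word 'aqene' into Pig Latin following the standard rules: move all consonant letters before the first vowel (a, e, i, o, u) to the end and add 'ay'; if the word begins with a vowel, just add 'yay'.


'aqene' starts with a vowel, so add 'yay': 'aqeneyay'.

aqeneyay


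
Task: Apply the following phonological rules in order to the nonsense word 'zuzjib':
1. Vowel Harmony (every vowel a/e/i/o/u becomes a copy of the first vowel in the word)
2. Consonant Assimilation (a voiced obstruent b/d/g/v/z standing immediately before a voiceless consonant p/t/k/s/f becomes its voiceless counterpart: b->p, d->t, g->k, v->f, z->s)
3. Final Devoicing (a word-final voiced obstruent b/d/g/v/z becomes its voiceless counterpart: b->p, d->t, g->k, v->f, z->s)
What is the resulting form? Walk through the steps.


Starting form: 'zuzjib'
Rule 1: Vowel Harmony: all vowels become 'u' (matching first vowel). 'zuzjib' -> 'zuzjub'
Rule 2: Consonant Assimilation: no voiced obstruent (b/d/g/v/z) stands immediately before a voiceless consonant (p/t/k/s/f). No change.
Rule 3: Final Devoicing: word-final voiced obstruent 'b' becomes voiceless 'p'. 'zuzjub' -> 'zuzjup'
Final form: 'zuzjup'

zuzjup


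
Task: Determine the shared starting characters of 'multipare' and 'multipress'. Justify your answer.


Compare from the start: 6 characters match: 'multip'. Mismatch at position 7: 'a' vs 'r'.

multip


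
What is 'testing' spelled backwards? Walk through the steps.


Reverse 'testing' character by character: 'gnitset'.

gnitset


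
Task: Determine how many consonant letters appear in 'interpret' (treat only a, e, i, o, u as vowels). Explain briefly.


Consonants in 'interpret': n, t, r, p, r, t = 6 consonants.

6


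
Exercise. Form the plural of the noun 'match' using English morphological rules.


Apply rule: Add -es (sibilant/fricative ending). 'match' becomes 'matches'.

matches


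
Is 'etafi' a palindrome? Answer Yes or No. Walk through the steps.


Forward: 'etafi'
Reversed: 'ifate'
They differ.

No


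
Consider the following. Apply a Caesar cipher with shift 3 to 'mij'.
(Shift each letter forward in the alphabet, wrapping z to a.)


Shift each letter by 3: m -> p, i -> l, j -> m. Result: 'plm'.

plm


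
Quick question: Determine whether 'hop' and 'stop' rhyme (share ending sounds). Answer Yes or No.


Rime (stressed vowel + following sounds) of 'hop': -op = /ɒp/
Rime of 'stop': -op = /ɒp/
/ɒp/ and /ɒp/ are the same ending sound, so the words rhyme.

Yes


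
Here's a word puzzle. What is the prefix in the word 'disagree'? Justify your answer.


The word 'disagree' = 'dis' (prefix) + 'agree' (root). The prefix is 'dis'.

dis


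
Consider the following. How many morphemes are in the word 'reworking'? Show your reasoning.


Decomposition: re- (prefix) + work (root) + -ing (suffix) = 3 morpheme(s)

3 morphemes


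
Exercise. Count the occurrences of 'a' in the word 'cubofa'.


Letter 'a' in 'cubofa': found at position(s) 6 = 1 occurrence(s).

1


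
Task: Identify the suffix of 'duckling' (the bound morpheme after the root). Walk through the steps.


The word 'duckling' = 'duck' (root) + '-ling' (suffix). The suffix is '-ling'.

ling


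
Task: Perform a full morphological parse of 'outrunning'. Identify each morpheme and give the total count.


Step 1: Identify prefix: 'out' (meaning: surpass)
Step 2: Identify root: 'run'
Step 3: Identify suffix(es): 'ing'
Decomposition: out- (prefix: surpass) + run (root) + -ing (suffix: ongoing action)
Total morphemes: 3

3 morphemes (out- (prefix: surpass) + run (root) + -ing (suffix: ongoing action))


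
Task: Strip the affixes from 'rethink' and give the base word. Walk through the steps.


Remove prefix 're' from 'rethink' to get root 'think'.

think


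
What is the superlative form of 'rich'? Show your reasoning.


Apply superlative formation (add -est): 'rich' -> 'richest'.

richest


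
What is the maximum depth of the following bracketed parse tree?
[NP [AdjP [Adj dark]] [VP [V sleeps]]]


Count bracket nesting levels:
'[' at pos 0: depth = 1
'[' at pos 4: depth = 2
'[' at pos 10: depth = 3
'[' at pos 22: depth = 2
'[' at pos 26: depth = 3
Maximum depth reached: 3

3


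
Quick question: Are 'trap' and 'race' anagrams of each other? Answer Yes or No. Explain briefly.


Sorted letters of 'trap': 'aprt'
Sorted letters of 'race': 'acer'
They do not match.

No


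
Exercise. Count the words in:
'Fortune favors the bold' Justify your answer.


Split into words: Fortune | favors | the | bold = 4 words.

4


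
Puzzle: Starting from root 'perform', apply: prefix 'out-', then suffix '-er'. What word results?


Step 1: Add prefix 'out-' to 'perform' = 'outperform'
Step 2: Add suffix '-er' to 'outperform' = 'outperformer'

outperformer


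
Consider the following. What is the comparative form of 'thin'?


Apply comparative formation (double final consonant, add -er): 'thin' -> 'thinner'.

thinner


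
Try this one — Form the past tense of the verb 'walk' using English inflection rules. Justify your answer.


Apply rule: Add -ed. 'walk' becomes 'walked'.

walked


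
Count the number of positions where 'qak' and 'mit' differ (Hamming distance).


Alignment:
Position 1: 'q' vs 'm' = DIFFER
Position 2: 'a' vs 'i' = DIFFER
Position 3: 'k' vs 't' = DIFFER
Total differences: 3

3


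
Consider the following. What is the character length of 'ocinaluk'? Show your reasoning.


Spell out 'ocinaluk' and number each letter: o(1), c(2), i(3), n(4), a(5), l(6), u(7), k(8). Total: 8 letters.

8


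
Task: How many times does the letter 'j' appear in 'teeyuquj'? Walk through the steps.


Letter 'j' in 'teeyuquj': found at position(s) 8 = 1 occurrence(s).

1


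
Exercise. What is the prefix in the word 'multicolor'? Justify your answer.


The word 'multicolor' = 'multi' (prefix) + 'color' (root). The prefix is 'multi'.

multi


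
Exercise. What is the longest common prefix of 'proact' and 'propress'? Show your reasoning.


Compare from the start: 3 characters match: 'pro'. Mismatch at position 4: 'a' vs 'p'.

pro


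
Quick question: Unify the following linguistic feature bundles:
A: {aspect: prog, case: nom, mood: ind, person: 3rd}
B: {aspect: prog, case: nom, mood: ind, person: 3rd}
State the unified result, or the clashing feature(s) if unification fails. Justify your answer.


Compare features:
aspect: A=prog vs B=prog -> unified: prog
case: A=nom vs B=nom -> unified: nom
mood: A=ind vs B=ind -> unified: ind
person: A=3rd vs B=3rd -> unified: 3rd
No clashes found.

Unified: {aspect: prog, case: nom, mood: ind, person: 3rd}


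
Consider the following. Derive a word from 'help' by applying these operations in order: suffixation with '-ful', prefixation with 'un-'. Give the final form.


Step 1: Add suffix '-ful' to 'help' = 'helpful'
Step 2: Add prefix 'un-' to 'helpful' = 'unhelpful'

unhelpful


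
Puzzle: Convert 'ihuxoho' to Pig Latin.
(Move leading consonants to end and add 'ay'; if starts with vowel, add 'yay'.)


'ihuxoho' starts with a vowel, so add 'yay': 'ihuxohoyay'.

ihuxohoyay


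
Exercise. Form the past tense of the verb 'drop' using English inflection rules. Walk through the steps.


Apply rule: Double final consonant and add -ed. 'drop' becomes 'dropped'.

dropped


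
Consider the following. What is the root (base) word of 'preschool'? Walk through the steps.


Remove prefix 'pre' from 'preschool' to get root 'school'.

school


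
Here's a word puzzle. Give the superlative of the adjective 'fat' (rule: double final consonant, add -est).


Apply superlative formation (double final consonant, add -est): 'fat' -> 'fattest'.

fattest


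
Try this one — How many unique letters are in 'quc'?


Unique letters in 'quc': {c, q, u} = 3 distinct letters.

3


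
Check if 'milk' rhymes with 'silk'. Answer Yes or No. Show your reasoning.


Rime (stressed vowel + following sounds) of 'milk': -ilk = /ɪlk/
Rime of 'silk': -ilk = /ɪlk/
/ɪlk/ and /ɪlk/ are the same ending sound, so the words rhyme.

Yes


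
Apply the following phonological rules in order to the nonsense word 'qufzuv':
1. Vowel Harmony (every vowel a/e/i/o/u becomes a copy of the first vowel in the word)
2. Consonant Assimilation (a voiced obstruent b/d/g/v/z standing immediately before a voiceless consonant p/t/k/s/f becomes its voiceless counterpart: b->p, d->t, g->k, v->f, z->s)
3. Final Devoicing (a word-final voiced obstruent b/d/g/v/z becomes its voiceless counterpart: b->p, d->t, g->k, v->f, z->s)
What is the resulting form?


Starting form: 'qufzuv'
Rule 1: Vowel Harmony: all vowels already match. No change.
Rule 2: Consonant Assimilation: no voiced obstruent (b/d/g/v/z) stands immediately before a voiceless consonant (p/t/k/s/f). No change.
Rule 3: Final Devoicing: word-final voiced obstruent 'v' becomes voiceless 'f'. 'qufzuv' -> 'qufzuf'
Final form: 'qufzuf'

qufzuf


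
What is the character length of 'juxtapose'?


Spell out 'juxtapose' and number each letter: j(1), u(2), x(3), t(4), a(5), p(6), o(7), s(8), e(9). Total: 9 letters.

9


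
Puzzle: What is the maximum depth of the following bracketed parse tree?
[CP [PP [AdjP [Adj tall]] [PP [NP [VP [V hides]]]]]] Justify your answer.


Count bracket nesting levels:
'[' at pos 0: depth = 1
'[' at pos 4: depth = 2
'[' at pos 8: depth = 3
'[' at pos 14: depth = 4
'[' at pos 26: depth = 3
'[' at pos 30: depth = 4
'[' at pos 34: depth = 5
'[' at pos 38: depth = 6
Maximum depth reached: 6

6


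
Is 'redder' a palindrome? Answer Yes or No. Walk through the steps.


Forward: 'redder'
Reversed: 'redder'
They are identical.

Yes


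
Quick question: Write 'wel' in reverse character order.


Reverse 'wel' character by character: 'lew'.

lew


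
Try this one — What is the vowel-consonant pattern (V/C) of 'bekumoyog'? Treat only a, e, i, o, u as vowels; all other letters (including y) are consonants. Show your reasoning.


Letter mapping: b = C, e = V, k = C, u = V, m = C, o = V, y = C, o = V, g = C.

CVCVCVCVC


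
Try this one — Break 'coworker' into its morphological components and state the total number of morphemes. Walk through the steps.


Step 1: Identify prefix: 'co' (meaning: together)
Step 2: Identify root: 'work'
Step 3: Identify suffix(es): 'er'
Decomposition: co- (prefix: together) + work (root) + -er (suffix: one who)
Total morphemes: 3

3 morphemes (co- (prefix: together) + work (root) + -er (suffix: one who))


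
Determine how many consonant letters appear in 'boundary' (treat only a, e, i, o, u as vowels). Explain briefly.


Consonants in 'boundary': b, n, d, r, y = 5 consonants.

5


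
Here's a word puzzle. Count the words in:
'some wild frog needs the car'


Split into words: some | wild | frog | needs | the | car = 6 words.

6


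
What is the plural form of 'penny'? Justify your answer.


Apply rule: Change -y to -ies (consonant + y). 'penny' becomes 'pennies'.

pennies


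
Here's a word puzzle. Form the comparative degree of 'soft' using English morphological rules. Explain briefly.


Apply comparative formation (add -er): 'soft' -> 'softer'.

softer


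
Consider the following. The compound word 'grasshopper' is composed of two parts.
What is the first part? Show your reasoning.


Split 'grasshopper' into 'grass' + 'hopper'. The first part is 'grass'.

grass


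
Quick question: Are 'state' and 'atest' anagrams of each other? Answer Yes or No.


Sorted letters of 'state': 'aestt'
Sorted letters of 'atest': 'aestt'
They match.

Yes


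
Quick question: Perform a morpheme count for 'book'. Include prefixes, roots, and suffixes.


Decomposition: book (free morpheme) = 1 morpheme(s)

1 morphemes


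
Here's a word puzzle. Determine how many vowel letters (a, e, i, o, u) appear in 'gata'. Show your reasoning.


Vowels in 'gata': a, a = 2 vowels.

2


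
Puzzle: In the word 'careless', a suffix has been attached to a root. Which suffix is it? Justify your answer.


The word 'careless' = 'care' (root) + '-less' (suffix). The suffix is '-less'.

less


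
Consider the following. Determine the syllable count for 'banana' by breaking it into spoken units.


Break 'banana' into syllables: ba-na-na -> ba | na | na = 3 syllables

3 syllables


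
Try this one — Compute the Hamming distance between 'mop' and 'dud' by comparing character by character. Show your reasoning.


Alignment:
Position 1: 'm' vs 'd' = DIFFER
Position 2: 'o' vs 'u' = DIFFER
Position 3: 'p' vs 'd' = DIFFER
Total differences: 3

3


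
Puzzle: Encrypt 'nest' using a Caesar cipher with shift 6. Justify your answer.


Shift each letter by 6: n -> t, e -> k, s -> y, t -> z. Result: 'tkyz'.

tkyz


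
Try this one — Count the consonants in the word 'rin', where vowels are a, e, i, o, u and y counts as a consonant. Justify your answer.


Consonants in 'rin': r, n = 2 consonants.

2


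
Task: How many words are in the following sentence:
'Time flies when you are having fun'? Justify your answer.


Split into words: Time | flies | when | you | are | having | fun = 7 words.

7


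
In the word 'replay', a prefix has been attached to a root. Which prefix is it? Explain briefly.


The word 'replay' = 're' (prefix) + 'play' (root). The prefix is 're'.

re


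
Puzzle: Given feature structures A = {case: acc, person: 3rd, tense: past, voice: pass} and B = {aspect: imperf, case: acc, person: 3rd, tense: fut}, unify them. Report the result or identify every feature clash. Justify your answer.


Compare features:
aspect: A=_ vs B=imperf -> unified: imperf
case: A=acc vs B=acc -> unified: acc
person: A=3rd vs B=3rd -> unified: 3rd
tense: A=past vs B=fut -> CLASH
voice: A=pass vs B=_ -> unified: pass
Clash detected on feature 'tense' (past vs fut); unification fails.

CLASH on 'tense' (past vs fut)


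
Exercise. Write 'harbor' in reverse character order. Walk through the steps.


Reverse 'harbor' character by character: 'robrah'.

robrah


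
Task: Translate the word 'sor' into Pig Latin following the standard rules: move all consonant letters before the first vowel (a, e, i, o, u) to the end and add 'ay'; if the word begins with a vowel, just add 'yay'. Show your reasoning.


'sor': move consonant cluster 's' to end and add 'ay': 'orsay'.

orsay


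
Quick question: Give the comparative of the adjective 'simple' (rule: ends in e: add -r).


Apply comparative formation (ends in e: add -r): 'simple' -> 'simpler'.

simpler


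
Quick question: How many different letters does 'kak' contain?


Unique letters in 'kak': {a, k} = 2 distinct letters.

2


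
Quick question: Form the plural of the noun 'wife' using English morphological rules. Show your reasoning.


Apply rule: Change -fe to -ves. 'wife' becomes 'wives'.

wives


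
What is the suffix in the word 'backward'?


The word 'backward' = 'back' (root) + '-ward' (suffix). The suffix is '-ward'.

ward


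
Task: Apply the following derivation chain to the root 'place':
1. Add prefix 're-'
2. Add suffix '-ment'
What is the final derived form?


Step 1: Add prefix 're-' to 'place' = 'replace'
Step 2: Add suffix '-ment' to 'replace' = 'replacement'

replacement


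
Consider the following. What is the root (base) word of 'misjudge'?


Remove prefix 'mis' from 'misjudge' to get root 'judge'.

judge


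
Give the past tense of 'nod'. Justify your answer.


Apply rule: Double final consonant and add -ed. 'nod' becomes 'nodded'.

nodded


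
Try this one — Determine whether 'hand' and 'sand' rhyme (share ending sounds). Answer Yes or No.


Rime (stressed vowel + following sounds) of 'hand': -and = /ænd/
Rime of 'sand': -and = /ænd/
/ænd/ and /ænd/ are the same ending sound, so the words rhyme.

Yes


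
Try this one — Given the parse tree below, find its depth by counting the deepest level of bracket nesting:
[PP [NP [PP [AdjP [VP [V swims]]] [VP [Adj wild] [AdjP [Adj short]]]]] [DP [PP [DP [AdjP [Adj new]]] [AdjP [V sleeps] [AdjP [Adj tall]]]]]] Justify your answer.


Count bracket nesting levels:
'[' at pos 0: depth = 1
'[' at pos 4: depth = 2
'[' at pos 8: depth = 3
'[' at pos 12: depth = 4
'[' at pos 18: depth = 5
'[' at pos 22: depth = 6
'[' at pos 34: depth = 4
'[' at pos 38: depth = 5
'[' at pos 49: depth = 5
'[' at pos 55: depth = 6
'[' at pos 71: depth = 2
'[' at pos 75: depth = 3
'[' at pos 79: depth = 4
'[' at pos 83: depth = 5
'[' at pos 89: depth = 6
'[' at pos 101: depth = 4
'[' at pos 107: depth = 5
'[' at pos 118: depth = 5
'[' at pos 124: depth = 6
Maximum depth reached: 6

6


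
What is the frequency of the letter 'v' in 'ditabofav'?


Letter 'v' in 'ditabofav': found at position(s) 9 = 1 occurrence(s).

1


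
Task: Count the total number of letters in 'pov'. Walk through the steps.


Spell out 'pov' and number each letter: p(1), o(2), v(3). Total: 3 letters.

3


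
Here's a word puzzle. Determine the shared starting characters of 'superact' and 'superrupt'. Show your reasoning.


Compare from the start: 5 characters match: 'super'. Mismatch at position 6: 'a' vs 'r'.

super


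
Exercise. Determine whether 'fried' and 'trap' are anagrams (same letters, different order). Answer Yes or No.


Sorted letters of 'fried': 'defir'
Sorted letters of 'trap': 'aprt'
They do not match.

No


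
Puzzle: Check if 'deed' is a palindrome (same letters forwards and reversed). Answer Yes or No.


Forward: 'deed'
Reversed: 'deed'
They are identical.

Yes


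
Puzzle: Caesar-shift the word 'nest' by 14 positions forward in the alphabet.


Shift each letter by 14: n -> b, e -> s, s -> g, t -> h. Result: 'bsgh'.

bsgh


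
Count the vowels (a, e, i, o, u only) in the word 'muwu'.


Vowels in 'muwu': u, u = 2 vowels.

2


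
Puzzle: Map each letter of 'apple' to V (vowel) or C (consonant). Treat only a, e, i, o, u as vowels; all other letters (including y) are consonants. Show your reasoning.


Letter mapping: a = V, p = C, p = C, l = C, e = V.

VCCCV


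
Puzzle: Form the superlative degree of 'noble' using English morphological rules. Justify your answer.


Apply superlative formation (ends in e: add -st): 'noble' -> 'noblest'.

noblest


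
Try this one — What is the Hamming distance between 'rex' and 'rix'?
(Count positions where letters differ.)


Alignment:
Position 1: 'r' vs 'r' = match
Position 2: 'e' vs 'i' = DIFFER
Position 3: 'x' vs 'x' = match
Total differences: 1

1


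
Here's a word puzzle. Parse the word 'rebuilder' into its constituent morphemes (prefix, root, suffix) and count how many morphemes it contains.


Step 1: Identify prefix: 're' (meaning: again)
Step 2: Identify root: 'build'
Step 3: Identify suffix(es): 'er'
Decomposition: re- (prefix: again) + build (root) + -er (suffix: one who)
Total morphemes: 3

3 morphemes (re- (prefix: again) + build (root) + -er (suffix: one who))


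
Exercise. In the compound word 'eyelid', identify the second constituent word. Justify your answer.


Split 'eyelid' into 'eye' + 'lid'. The second part is 'lid'.

lid


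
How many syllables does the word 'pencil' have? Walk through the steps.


Break 'pencil' into syllables: pen-cil -> pen | cil = 2 syllables

2 syllables


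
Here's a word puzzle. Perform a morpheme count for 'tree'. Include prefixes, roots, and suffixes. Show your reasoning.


Decomposition: tree (free morpheme) = 1 morpheme(s)

1 morphemes


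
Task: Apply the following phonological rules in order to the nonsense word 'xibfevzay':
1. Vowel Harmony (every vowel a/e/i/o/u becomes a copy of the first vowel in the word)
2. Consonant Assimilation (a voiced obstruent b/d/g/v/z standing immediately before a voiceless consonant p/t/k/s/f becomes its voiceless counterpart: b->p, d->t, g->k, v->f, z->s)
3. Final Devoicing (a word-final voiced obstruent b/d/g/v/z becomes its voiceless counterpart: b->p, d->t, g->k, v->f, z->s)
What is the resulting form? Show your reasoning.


Starting form: 'xibfevzay'
Rule 1: Vowel Harmony: all vowels become 'i' (matching first vowel). 'xibfevzay' -> 'xibfivziy'
Rule 2: Consonant Assimilation: voiced obstruent before voiceless consonant becomes voiceless ('bf' -> 'pf'). 'xibfivziy' -> 'xipfivziy'
Rule 3: Final Devoicing: final consonant 'y' is not one of the voiced obstruents b/d/g/v/z. No change.
Final form: 'xipfivziy'

xipfivziy


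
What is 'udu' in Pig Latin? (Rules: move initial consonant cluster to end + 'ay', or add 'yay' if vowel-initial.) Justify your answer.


'udu' starts with a vowel, so add 'yay': 'uduyay'.

uduyay


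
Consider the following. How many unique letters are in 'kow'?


Unique letters in 'kow': {k, o, w} = 3 distinct letters.

3


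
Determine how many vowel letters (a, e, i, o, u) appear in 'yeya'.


Vowels in 'yeya': e, a = 2 vowels.

2


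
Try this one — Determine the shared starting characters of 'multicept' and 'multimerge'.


Compare from the start: 5 characters match: 'multi'. Mismatch at position 6: 'c' vs 'm'.

multi


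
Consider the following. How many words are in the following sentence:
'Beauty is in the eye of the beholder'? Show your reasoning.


Split into words: Beauty | is | in | the | eye | of | the | beholder = 8 words.

8


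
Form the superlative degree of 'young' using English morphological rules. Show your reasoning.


Apply superlative formation (add -est): 'young' -> 'youngest'.

youngest


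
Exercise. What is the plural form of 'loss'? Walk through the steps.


Apply rule: Add -es (sibilant/fricative ending). 'loss' becomes 'losses'.

losses


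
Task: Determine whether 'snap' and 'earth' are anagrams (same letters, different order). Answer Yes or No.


Sorted letters of 'snap': 'anps'
Sorted letters of 'earth': 'aehrt'
They do not match.

No


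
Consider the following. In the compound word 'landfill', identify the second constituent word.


Split 'landfill' into 'land' + 'fill'. The second part is 'fill'.

fill


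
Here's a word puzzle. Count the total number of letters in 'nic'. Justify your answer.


Spell out 'nic' and number each letter: n(1), i(2), c(3). Total: 3 letters.

3


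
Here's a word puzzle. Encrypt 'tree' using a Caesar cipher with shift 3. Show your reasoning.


Shift each letter by 3: t -> w, r -> u, e -> h, e -> h. Result: 'wuhh'.

wuhh


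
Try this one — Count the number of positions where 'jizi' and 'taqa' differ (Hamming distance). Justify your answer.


Alignment:
Position 1: 'j' vs 't' = DIFFER
Position 2: 'i' vs 'a' = DIFFER
Position 3: 'z' vs 'q' = DIFFER
Position 4: 'i' vs 'a' = DIFFER
Total differences: 4

4


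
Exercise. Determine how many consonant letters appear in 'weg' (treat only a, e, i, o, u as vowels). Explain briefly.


Consonants in 'weg': w, g = 2 consonants.

2


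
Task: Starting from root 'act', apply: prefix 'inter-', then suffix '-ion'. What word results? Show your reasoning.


Step 1: Add prefix 'inter-' to 'act' = 'interact'
Step 2: Add suffix '-ion' to 'interact' = 'interaction'

interaction


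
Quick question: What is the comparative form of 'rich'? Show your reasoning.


Apply comparative formation (add -er): 'rich' -> 'richer'.

richer


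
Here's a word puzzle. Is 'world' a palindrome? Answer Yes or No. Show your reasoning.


Forward: 'world'
Reversed: 'dlrow'
They differ.

No


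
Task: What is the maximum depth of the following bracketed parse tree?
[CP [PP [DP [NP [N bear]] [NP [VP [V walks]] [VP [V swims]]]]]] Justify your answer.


Count bracket nesting levels:
'[' at pos 0: depth = 1
'[' at pos 4: depth = 2
'[' at pos 8: depth = 3
'[' at pos 12: depth = 4
'[' at pos 16: depth = 5
'[' at pos 26: depth = 4
'[' at pos 30: depth = 5
'[' at pos 34: depth = 6
'[' at pos 45: depth = 5
'[' at pos 49: depth = 6
Maximum depth reached: 6

6


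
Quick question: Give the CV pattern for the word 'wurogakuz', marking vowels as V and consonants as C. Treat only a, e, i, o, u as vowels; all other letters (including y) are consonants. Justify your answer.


Letter mapping: w = C, u = V, r = C, o = V, g = C, a = V, k = C, u = V, z = C.

CVCVCVCVC
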